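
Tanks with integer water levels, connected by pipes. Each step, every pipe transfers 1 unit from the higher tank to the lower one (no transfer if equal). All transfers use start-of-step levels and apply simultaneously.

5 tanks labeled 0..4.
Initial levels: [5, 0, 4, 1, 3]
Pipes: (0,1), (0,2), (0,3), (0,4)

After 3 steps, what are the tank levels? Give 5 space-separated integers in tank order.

Answer: 1 2 4 2 4

Derivation:
Step 1: flows [0->1,0->2,0->3,0->4] -> levels [1 1 5 2 4]
Step 2: flows [0=1,2->0,3->0,4->0] -> levels [4 1 4 1 3]
Step 3: flows [0->1,0=2,0->3,0->4] -> levels [1 2 4 2 4]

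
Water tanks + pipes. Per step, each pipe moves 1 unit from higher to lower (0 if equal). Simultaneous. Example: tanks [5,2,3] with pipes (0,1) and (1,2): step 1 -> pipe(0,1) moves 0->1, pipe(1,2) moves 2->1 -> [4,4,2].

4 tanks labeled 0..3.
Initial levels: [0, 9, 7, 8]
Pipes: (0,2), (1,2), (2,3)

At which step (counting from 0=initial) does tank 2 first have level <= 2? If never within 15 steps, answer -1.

Step 1: flows [2->0,1->2,3->2] -> levels [1 8 8 7]
Step 2: flows [2->0,1=2,2->3] -> levels [2 8 6 8]
Step 3: flows [2->0,1->2,3->2] -> levels [3 7 7 7]
Step 4: flows [2->0,1=2,2=3] -> levels [4 7 6 7]
Step 5: flows [2->0,1->2,3->2] -> levels [5 6 7 6]
Step 6: flows [2->0,2->1,2->3] -> levels [6 7 4 7]
Step 7: flows [0->2,1->2,3->2] -> levels [5 6 7 6]
  -> period-2 cycle (repeats step 5); tank 2 never drops to <=2
Tank 2 never reaches <=2 within 15 steps

Answer: -1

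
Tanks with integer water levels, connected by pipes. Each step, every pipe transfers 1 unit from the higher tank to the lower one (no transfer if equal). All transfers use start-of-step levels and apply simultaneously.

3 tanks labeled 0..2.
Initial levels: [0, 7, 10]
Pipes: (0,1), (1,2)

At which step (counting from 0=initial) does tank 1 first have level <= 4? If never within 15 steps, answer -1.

Answer: -1

Derivation:
Step 1: flows [1->0,2->1] -> levels [1 7 9]
Step 2: flows [1->0,2->1] -> levels [2 7 8]
Step 3: flows [1->0,2->1] -> levels [3 7 7]
Step 4: flows [1->0,1=2] -> levels [4 6 7]
Step 5: flows [1->0,2->1] -> levels [5 6 6]
Step 6: flows [1->0,1=2] -> levels [6 5 6]
Step 7: flows [0->1,2->1] -> levels [5 7 5]
Step 8: flows [1->0,1->2] -> levels [6 5 6]
  -> period-2 cycle (repeats step 6); tank 1 never drops to <=4
Tank 1 never reaches <=4 within 15 steps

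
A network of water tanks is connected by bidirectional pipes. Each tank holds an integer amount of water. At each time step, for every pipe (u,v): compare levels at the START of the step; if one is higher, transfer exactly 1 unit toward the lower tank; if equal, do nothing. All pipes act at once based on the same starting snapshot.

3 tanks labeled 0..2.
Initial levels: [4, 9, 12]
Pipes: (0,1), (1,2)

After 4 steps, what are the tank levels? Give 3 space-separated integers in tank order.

Answer: 8 8 9

Derivation:
Step 1: flows [1->0,2->1] -> levels [5 9 11]
Step 2: flows [1->0,2->1] -> levels [6 9 10]
Step 3: flows [1->0,2->1] -> levels [7 9 9]
Step 4: flows [1->0,1=2] -> levels [8 8 9]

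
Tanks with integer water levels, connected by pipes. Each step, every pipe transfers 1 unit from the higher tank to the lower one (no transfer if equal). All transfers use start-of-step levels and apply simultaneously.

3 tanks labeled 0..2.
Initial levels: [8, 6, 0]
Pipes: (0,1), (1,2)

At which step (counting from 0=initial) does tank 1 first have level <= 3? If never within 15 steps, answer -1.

Step 1: flows [0->1,1->2] -> levels [7 6 1]
Step 2: flows [0->1,1->2] -> levels [6 6 2]
Step 3: flows [0=1,1->2] -> levels [6 5 3]
Step 4: flows [0->1,1->2] -> levels [5 5 4]
Step 5: flows [0=1,1->2] -> levels [5 4 5]
Step 6: flows [0->1,2->1] -> levels [4 6 4]
Step 7: flows [1->0,1->2] -> levels [5 4 5]
  -> period-2 cycle (repeats step 5); tank 1 never drops to <=3
Tank 1 never reaches <=3 within 15 steps

Answer: -1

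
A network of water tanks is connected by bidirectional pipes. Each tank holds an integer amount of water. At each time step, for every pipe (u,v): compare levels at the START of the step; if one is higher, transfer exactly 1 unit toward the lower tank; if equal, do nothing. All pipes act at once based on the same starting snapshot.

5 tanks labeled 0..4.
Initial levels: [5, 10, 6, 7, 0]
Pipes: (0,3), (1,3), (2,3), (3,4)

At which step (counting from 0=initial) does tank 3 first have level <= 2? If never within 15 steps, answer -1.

Step 1: flows [3->0,1->3,3->2,3->4] -> levels [6 9 7 5 1]
Step 2: flows [0->3,1->3,2->3,3->4] -> levels [5 8 6 7 2]
Step 3: flows [3->0,1->3,3->2,3->4] -> levels [6 7 7 5 3]
Step 4: flows [0->3,1->3,2->3,3->4] -> levels [5 6 6 7 4]
Step 5: flows [3->0,3->1,3->2,3->4] -> levels [6 7 7 3 5]
Step 6: flows [0->3,1->3,2->3,4->3] -> levels [5 6 6 7 4]
  -> period-2 cycle (repeats step 4); tank 3 never drops to <=2
Tank 3 never reaches <=2 within 15 steps

Answer: -1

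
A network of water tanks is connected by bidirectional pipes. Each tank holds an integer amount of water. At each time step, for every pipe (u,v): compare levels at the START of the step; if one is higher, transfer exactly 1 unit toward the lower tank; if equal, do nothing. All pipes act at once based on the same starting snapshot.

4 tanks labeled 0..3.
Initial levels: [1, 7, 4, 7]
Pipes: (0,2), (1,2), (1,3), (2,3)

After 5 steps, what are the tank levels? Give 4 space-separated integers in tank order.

Answer: 4 6 3 6

Derivation:
Step 1: flows [2->0,1->2,1=3,3->2] -> levels [2 6 5 6]
Step 2: flows [2->0,1->2,1=3,3->2] -> levels [3 5 6 5]
Step 3: flows [2->0,2->1,1=3,2->3] -> levels [4 6 3 6]
Step 4: flows [0->2,1->2,1=3,3->2] -> levels [3 5 6 5]
  -> period-2 cycle: step 4 state = step 2 state
  -> state at step 5: (5-2) mod 2 = 1, same as step 3 -> [4 6 3 6]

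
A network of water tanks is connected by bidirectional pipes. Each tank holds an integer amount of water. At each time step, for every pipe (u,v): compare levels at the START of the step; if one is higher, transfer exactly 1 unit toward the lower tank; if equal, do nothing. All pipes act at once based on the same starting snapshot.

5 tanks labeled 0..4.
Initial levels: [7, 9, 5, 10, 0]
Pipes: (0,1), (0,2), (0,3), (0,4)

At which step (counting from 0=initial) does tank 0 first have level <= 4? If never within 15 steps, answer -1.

Step 1: flows [1->0,0->2,3->0,0->4] -> levels [7 8 6 9 1]
Step 2: flows [1->0,0->2,3->0,0->4] -> levels [7 7 7 8 2]
Step 3: flows [0=1,0=2,3->0,0->4] -> levels [7 7 7 7 3]
Step 4: flows [0=1,0=2,0=3,0->4] -> levels [6 7 7 7 4]
Step 5: flows [1->0,2->0,3->0,0->4] -> levels [8 6 6 6 5]
Step 6: flows [0->1,0->2,0->3,0->4] -> levels [4 7 7 7 6]
Tank 0 first reaches <=4 at step 6

Answer: 6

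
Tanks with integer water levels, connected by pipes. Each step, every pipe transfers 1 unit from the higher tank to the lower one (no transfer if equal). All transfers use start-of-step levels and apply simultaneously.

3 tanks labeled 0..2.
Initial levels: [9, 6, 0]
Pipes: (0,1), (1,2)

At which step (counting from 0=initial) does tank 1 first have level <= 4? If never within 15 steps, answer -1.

Answer: -1

Derivation:
Step 1: flows [0->1,1->2] -> levels [8 6 1]
Step 2: flows [0->1,1->2] -> levels [7 6 2]
Step 3: flows [0->1,1->2] -> levels [6 6 3]
Step 4: flows [0=1,1->2] -> levels [6 5 4]
Step 5: flows [0->1,1->2] -> levels [5 5 5]
Step 6: flows [0=1,1=2] -> levels [5 5 5]
  -> stable; tank 1 stays at 5 > 4
Tank 1 never reaches <=4 within 15 steps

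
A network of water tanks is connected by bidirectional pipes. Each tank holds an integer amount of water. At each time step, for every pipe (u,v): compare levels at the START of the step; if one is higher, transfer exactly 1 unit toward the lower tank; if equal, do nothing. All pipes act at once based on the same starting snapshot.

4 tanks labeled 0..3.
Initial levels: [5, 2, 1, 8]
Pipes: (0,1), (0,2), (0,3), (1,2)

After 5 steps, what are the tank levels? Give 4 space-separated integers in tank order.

Step 1: flows [0->1,0->2,3->0,1->2] -> levels [4 2 3 7]
Step 2: flows [0->1,0->2,3->0,2->1] -> levels [3 4 3 6]
Step 3: flows [1->0,0=2,3->0,1->2] -> levels [5 2 4 5]
Step 4: flows [0->1,0->2,0=3,2->1] -> levels [3 4 4 5]
Step 5: flows [1->0,2->0,3->0,1=2] -> levels [6 3 3 4]

Answer: 6 3 3 4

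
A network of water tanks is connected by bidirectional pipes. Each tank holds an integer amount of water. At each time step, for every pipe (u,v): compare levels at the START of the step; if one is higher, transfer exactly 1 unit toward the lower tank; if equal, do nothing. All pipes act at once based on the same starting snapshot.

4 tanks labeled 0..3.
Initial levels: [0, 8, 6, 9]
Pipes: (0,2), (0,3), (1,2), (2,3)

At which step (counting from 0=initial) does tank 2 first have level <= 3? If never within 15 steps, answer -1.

Step 1: flows [2->0,3->0,1->2,3->2] -> levels [2 7 7 7]
Step 2: flows [2->0,3->0,1=2,2=3] -> levels [4 7 6 6]
Step 3: flows [2->0,3->0,1->2,2=3] -> levels [6 6 6 5]
Step 4: flows [0=2,0->3,1=2,2->3] -> levels [5 6 5 7]
Step 5: flows [0=2,3->0,1->2,3->2] -> levels [6 5 7 5]
Step 6: flows [2->0,0->3,2->1,2->3] -> levels [6 6 4 7]
Step 7: flows [0->2,3->0,1->2,3->2] -> levels [6 5 7 5]
  -> period-2 cycle (repeats step 5); tank 2 never drops to <=3
Tank 2 never reaches <=3 within 15 steps

Answer: -1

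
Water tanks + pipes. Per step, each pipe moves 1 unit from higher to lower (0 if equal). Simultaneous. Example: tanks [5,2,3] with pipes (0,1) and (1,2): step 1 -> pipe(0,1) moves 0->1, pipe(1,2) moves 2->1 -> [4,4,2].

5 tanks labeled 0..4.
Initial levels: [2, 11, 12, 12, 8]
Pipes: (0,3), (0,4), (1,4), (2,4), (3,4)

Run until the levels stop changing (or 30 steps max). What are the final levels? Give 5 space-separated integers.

Answer: 8 9 9 8 11

Derivation:
Step 1: flows [3->0,4->0,1->4,2->4,3->4] -> levels [4 10 11 10 10]
Step 2: flows [3->0,4->0,1=4,2->4,3=4] -> levels [6 10 10 9 10]
Step 3: flows [3->0,4->0,1=4,2=4,4->3] -> levels [8 10 10 9 8]
Step 4: flows [3->0,0=4,1->4,2->4,3->4] -> levels [9 9 9 7 11]
Step 5: flows [0->3,4->0,4->1,4->2,4->3] -> levels [9 10 10 9 7]
Step 6: flows [0=3,0->4,1->4,2->4,3->4] -> levels [8 9 9 8 11]
Step 7: flows [0=3,4->0,4->1,4->2,4->3] -> levels [9 10 10 9 7]
  -> period-2 cycle: step 7 state = step 5 state; never stabilizes
  -> state at step 30: (30-5) mod 2 = 1, same as step 6 -> [8 9 9 8 11]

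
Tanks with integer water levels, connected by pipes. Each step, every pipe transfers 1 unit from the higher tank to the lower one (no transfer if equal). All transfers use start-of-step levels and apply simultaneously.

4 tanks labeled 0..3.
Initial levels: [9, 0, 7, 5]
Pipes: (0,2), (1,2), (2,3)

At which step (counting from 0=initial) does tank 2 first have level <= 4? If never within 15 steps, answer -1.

Answer: 6

Derivation:
Step 1: flows [0->2,2->1,2->3] -> levels [8 1 6 6]
Step 2: flows [0->2,2->1,2=3] -> levels [7 2 6 6]
Step 3: flows [0->2,2->1,2=3] -> levels [6 3 6 6]
Step 4: flows [0=2,2->1,2=3] -> levels [6 4 5 6]
Step 5: flows [0->2,2->1,3->2] -> levels [5 5 6 5]
Step 6: flows [2->0,2->1,2->3] -> levels [6 6 3 6]
Tank 2 first reaches <=4 at step 6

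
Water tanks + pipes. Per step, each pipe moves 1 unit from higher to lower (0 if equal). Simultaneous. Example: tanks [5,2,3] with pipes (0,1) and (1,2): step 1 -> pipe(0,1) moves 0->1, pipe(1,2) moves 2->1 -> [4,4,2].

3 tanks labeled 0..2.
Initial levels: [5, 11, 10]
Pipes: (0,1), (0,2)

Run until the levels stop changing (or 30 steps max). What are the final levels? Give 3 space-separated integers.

Answer: 10 8 8

Derivation:
Step 1: flows [1->0,2->0] -> levels [7 10 9]
Step 2: flows [1->0,2->0] -> levels [9 9 8]
Step 3: flows [0=1,0->2] -> levels [8 9 9]
Step 4: flows [1->0,2->0] -> levels [10 8 8]
Step 5: flows [0->1,0->2] -> levels [8 9 9]
  -> period-2 cycle: step 5 state = step 3 state; never stabilizes
  -> state at step 30: (30-3) mod 2 = 1, same as step 4 -> [10 8 8]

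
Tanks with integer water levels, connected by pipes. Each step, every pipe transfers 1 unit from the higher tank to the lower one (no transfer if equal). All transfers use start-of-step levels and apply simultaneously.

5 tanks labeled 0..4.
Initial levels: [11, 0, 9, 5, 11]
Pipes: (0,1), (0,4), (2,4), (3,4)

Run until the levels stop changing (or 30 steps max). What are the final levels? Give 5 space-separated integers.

Answer: 6 7 7 7 9

Derivation:
Step 1: flows [0->1,0=4,4->2,4->3] -> levels [10 1 10 6 9]
Step 2: flows [0->1,0->4,2->4,4->3] -> levels [8 2 9 7 10]
Step 3: flows [0->1,4->0,4->2,4->3] -> levels [8 3 10 8 7]
Step 4: flows [0->1,0->4,2->4,3->4] -> levels [6 4 9 7 10]
Step 5: flows [0->1,4->0,4->2,4->3] -> levels [6 5 10 8 7]
Step 6: flows [0->1,4->0,2->4,3->4] -> levels [6 6 9 7 8]
Step 7: flows [0=1,4->0,2->4,4->3] -> levels [7 6 8 8 7]
Step 8: flows [0->1,0=4,2->4,3->4] -> levels [6 7 7 7 9]
Step 9: flows [1->0,4->0,4->2,4->3] -> levels [8 6 8 8 6]
Step 10: flows [0->1,0->4,2->4,3->4] -> levels [6 7 7 7 9]
  -> period-2 cycle: step 10 state = step 8 state; never stabilizes
  -> state at step 30: (30-8) mod 2 = 0, same as step 8 -> [6 7 7 7 9]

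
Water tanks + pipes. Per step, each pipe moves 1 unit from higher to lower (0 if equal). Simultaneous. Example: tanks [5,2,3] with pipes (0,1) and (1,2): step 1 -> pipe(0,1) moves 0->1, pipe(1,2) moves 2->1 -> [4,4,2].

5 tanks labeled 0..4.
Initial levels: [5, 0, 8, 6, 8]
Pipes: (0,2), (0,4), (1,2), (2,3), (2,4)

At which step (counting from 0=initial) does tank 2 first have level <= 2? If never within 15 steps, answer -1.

Step 1: flows [2->0,4->0,2->1,2->3,2=4] -> levels [7 1 5 7 7]
Step 2: flows [0->2,0=4,2->1,3->2,4->2] -> levels [6 2 7 6 6]
Step 3: flows [2->0,0=4,2->1,2->3,2->4] -> levels [7 3 3 7 7]
Step 4: flows [0->2,0=4,1=2,3->2,4->2] -> levels [6 3 6 6 6]
Step 5: flows [0=2,0=4,2->1,2=3,2=4] -> levels [6 4 5 6 6]
Step 6: flows [0->2,0=4,2->1,3->2,4->2] -> levels [5 5 7 5 5]
Step 7: flows [2->0,0=4,2->1,2->3,2->4] -> levels [6 6 3 6 6]
Step 8: flows [0->2,0=4,1->2,3->2,4->2] -> levels [5 5 7 5 5]
  -> period-2 cycle (repeats step 6); tank 2 never drops to <=2
Tank 2 never reaches <=2 within 15 steps

Answer: -1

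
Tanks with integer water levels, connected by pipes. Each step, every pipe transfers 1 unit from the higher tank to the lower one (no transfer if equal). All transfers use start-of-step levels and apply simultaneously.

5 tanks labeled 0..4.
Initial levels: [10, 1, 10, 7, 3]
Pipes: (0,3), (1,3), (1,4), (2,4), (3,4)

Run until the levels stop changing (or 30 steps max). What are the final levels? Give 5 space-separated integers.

Answer: 7 7 7 5 5

Derivation:
Step 1: flows [0->3,3->1,4->1,2->4,3->4] -> levels [9 3 9 6 4]
Step 2: flows [0->3,3->1,4->1,2->4,3->4] -> levels [8 5 8 5 5]
Step 3: flows [0->3,1=3,1=4,2->4,3=4] -> levels [7 5 7 6 6]
Step 4: flows [0->3,3->1,4->1,2->4,3=4] -> levels [6 7 6 6 6]
Step 5: flows [0=3,1->3,1->4,2=4,3=4] -> levels [6 5 6 7 7]
Step 6: flows [3->0,3->1,4->1,4->2,3=4] -> levels [7 7 7 5 5]
Step 7: flows [0->3,1->3,1->4,2->4,3=4] -> levels [6 5 6 7 7]
  -> period-2 cycle: step 7 state = step 5 state; never stabilizes
  -> state at step 30: (30-5) mod 2 = 1, same as step 6 -> [7 7 7 5 5]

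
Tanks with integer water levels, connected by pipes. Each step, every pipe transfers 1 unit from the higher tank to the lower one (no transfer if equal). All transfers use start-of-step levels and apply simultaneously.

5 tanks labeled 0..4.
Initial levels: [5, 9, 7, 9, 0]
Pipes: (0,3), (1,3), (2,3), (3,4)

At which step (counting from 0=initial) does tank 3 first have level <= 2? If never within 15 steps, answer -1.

Answer: -1

Derivation:
Step 1: flows [3->0,1=3,3->2,3->4] -> levels [6 9 8 6 1]
Step 2: flows [0=3,1->3,2->3,3->4] -> levels [6 8 7 7 2]
Step 3: flows [3->0,1->3,2=3,3->4] -> levels [7 7 7 6 3]
Step 4: flows [0->3,1->3,2->3,3->4] -> levels [6 6 6 8 4]
Step 5: flows [3->0,3->1,3->2,3->4] -> levels [7 7 7 4 5]
Step 6: flows [0->3,1->3,2->3,4->3] -> levels [6 6 6 8 4]
  -> period-2 cycle (repeats step 4); tank 3 never drops to <=2
Tank 3 never reaches <=2 within 15 steps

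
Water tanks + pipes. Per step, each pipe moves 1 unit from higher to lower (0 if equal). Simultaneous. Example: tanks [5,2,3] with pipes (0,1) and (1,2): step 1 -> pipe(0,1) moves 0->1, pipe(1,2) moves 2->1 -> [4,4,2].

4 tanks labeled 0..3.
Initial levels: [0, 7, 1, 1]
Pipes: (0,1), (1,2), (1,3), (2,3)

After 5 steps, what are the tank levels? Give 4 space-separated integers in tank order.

Answer: 1 4 2 2

Derivation:
Step 1: flows [1->0,1->2,1->3,2=3] -> levels [1 4 2 2]
Step 2: flows [1->0,1->2,1->3,2=3] -> levels [2 1 3 3]
Step 3: flows [0->1,2->1,3->1,2=3] -> levels [1 4 2 2]
  -> period-2 cycle: step 3 state = step 1 state
  -> state at step 5: (5-1) mod 2 = 0, same as step 1 -> [1 4 2 2]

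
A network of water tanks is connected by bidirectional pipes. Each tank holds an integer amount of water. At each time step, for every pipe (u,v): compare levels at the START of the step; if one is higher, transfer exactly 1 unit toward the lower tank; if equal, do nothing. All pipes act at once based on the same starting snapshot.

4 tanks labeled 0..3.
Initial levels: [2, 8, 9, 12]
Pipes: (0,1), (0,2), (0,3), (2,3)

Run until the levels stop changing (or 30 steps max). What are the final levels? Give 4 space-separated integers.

Step 1: flows [1->0,2->0,3->0,3->2] -> levels [5 7 9 10]
Step 2: flows [1->0,2->0,3->0,3->2] -> levels [8 6 9 8]
Step 3: flows [0->1,2->0,0=3,2->3] -> levels [8 7 7 9]
Step 4: flows [0->1,0->2,3->0,3->2] -> levels [7 8 9 7]
Step 5: flows [1->0,2->0,0=3,2->3] -> levels [9 7 7 8]
Step 6: flows [0->1,0->2,0->3,3->2] -> levels [6 8 9 8]
Step 7: flows [1->0,2->0,3->0,2->3] -> levels [9 7 7 8]
  -> period-2 cycle: step 7 state = step 5 state; never stabilizes
  -> state at step 30: (30-5) mod 2 = 1, same as step 6 -> [6 8 9 8]

Answer: 6 8 9 8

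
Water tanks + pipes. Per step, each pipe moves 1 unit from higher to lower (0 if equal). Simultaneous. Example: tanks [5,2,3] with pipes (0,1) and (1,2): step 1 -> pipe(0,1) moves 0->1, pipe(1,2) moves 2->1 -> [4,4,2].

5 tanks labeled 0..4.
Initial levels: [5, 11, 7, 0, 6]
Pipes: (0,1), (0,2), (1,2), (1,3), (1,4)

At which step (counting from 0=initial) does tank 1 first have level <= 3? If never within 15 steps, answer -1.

Step 1: flows [1->0,2->0,1->2,1->3,1->4] -> levels [7 7 7 1 7]
Step 2: flows [0=1,0=2,1=2,1->3,1=4] -> levels [7 6 7 2 7]
Step 3: flows [0->1,0=2,2->1,1->3,4->1] -> levels [6 8 6 3 6]
Step 4: flows [1->0,0=2,1->2,1->3,1->4] -> levels [7 4 7 4 7]
Step 5: flows [0->1,0=2,2->1,1=3,4->1] -> levels [6 7 6 4 6]
Step 6: flows [1->0,0=2,1->2,1->3,1->4] -> levels [7 3 7 5 7]
Tank 1 first reaches <=3 at step 6

Answer: 6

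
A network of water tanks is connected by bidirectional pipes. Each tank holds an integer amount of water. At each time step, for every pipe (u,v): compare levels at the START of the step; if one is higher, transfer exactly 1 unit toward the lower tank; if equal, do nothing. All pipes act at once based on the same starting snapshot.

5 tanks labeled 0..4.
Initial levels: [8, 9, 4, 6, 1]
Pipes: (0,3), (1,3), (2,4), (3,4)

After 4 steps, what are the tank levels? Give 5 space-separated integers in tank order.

Answer: 6 6 4 7 5

Derivation:
Step 1: flows [0->3,1->3,2->4,3->4] -> levels [7 8 3 7 3]
Step 2: flows [0=3,1->3,2=4,3->4] -> levels [7 7 3 7 4]
Step 3: flows [0=3,1=3,4->2,3->4] -> levels [7 7 4 6 4]
Step 4: flows [0->3,1->3,2=4,3->4] -> levels [6 6 4 7 5]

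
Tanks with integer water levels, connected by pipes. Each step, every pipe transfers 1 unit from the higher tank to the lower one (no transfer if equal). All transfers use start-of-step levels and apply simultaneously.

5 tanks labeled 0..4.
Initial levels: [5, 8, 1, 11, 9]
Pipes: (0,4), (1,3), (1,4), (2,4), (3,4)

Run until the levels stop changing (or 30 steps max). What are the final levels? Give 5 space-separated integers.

Answer: 8 8 6 8 4

Derivation:
Step 1: flows [4->0,3->1,4->1,4->2,3->4] -> levels [6 10 2 9 7]
Step 2: flows [4->0,1->3,1->4,4->2,3->4] -> levels [7 8 3 9 7]
Step 3: flows [0=4,3->1,1->4,4->2,3->4] -> levels [7 8 4 7 8]
Step 4: flows [4->0,1->3,1=4,4->2,4->3] -> levels [8 7 5 9 5]
Step 5: flows [0->4,3->1,1->4,2=4,3->4] -> levels [7 7 5 7 8]
Step 6: flows [4->0,1=3,4->1,4->2,4->3] -> levels [8 8 6 8 4]
Step 7: flows [0->4,1=3,1->4,2->4,3->4] -> levels [7 7 5 7 8]
  -> period-2 cycle: step 7 state = step 5 state; never stabilizes
  -> state at step 30: (30-5) mod 2 = 1, same as step 6 -> [8 8 6 8 4]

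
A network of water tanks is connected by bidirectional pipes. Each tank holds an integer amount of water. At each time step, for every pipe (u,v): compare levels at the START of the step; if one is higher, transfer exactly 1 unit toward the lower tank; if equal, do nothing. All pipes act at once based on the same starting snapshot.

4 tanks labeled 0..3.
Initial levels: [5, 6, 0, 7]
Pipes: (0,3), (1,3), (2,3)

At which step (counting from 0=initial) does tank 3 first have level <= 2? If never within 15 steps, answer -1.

Step 1: flows [3->0,3->1,3->2] -> levels [6 7 1 4]
Step 2: flows [0->3,1->3,3->2] -> levels [5 6 2 5]
Step 3: flows [0=3,1->3,3->2] -> levels [5 5 3 5]
Step 4: flows [0=3,1=3,3->2] -> levels [5 5 4 4]
Step 5: flows [0->3,1->3,2=3] -> levels [4 4 4 6]
Step 6: flows [3->0,3->1,3->2] -> levels [5 5 5 3]
Step 7: flows [0->3,1->3,2->3] -> levels [4 4 4 6]
  -> period-2 cycle (repeats step 5); tank 3 never drops to <=2
Tank 3 never reaches <=2 within 15 steps

Answer: -1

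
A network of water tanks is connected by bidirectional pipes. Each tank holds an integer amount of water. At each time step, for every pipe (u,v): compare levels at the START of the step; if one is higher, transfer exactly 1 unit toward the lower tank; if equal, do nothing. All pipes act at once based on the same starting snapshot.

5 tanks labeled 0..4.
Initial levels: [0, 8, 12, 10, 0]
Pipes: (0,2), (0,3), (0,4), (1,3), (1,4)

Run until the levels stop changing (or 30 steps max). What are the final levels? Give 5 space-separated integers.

Answer: 4 5 7 7 7

Derivation:
Step 1: flows [2->0,3->0,0=4,3->1,1->4] -> levels [2 8 11 8 1]
Step 2: flows [2->0,3->0,0->4,1=3,1->4] -> levels [3 7 10 7 3]
Step 3: flows [2->0,3->0,0=4,1=3,1->4] -> levels [5 6 9 6 4]
Step 4: flows [2->0,3->0,0->4,1=3,1->4] -> levels [6 5 8 5 6]
Step 5: flows [2->0,0->3,0=4,1=3,4->1] -> levels [6 6 7 6 5]
Step 6: flows [2->0,0=3,0->4,1=3,1->4] -> levels [6 5 6 6 7]
Step 7: flows [0=2,0=3,4->0,3->1,4->1] -> levels [7 7 6 5 5]
Step 8: flows [0->2,0->3,0->4,1->3,1->4] -> levels [4 5 7 7 7]
Step 9: flows [2->0,3->0,4->0,3->1,4->1] -> levels [7 7 6 5 5]
  -> period-2 cycle: step 9 state = step 7 state; never stabilizes
  -> state at step 30: (30-7) mod 2 = 1, same as step 8 -> [4 5 7 7 7]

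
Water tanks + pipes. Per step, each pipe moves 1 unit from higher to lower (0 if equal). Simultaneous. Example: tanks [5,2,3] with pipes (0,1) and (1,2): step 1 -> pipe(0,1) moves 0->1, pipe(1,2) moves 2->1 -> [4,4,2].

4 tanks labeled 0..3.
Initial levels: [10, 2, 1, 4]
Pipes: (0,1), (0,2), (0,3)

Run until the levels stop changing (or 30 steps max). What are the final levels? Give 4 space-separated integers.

Answer: 5 4 4 4

Derivation:
Step 1: flows [0->1,0->2,0->3] -> levels [7 3 2 5]
Step 2: flows [0->1,0->2,0->3] -> levels [4 4 3 6]
Step 3: flows [0=1,0->2,3->0] -> levels [4 4 4 5]
Step 4: flows [0=1,0=2,3->0] -> levels [5 4 4 4]
Step 5: flows [0->1,0->2,0->3] -> levels [2 5 5 5]
Step 6: flows [1->0,2->0,3->0] -> levels [5 4 4 4]
  -> period-2 cycle: step 6 state = step 4 state; never stabilizes
  -> state at step 30: (30-4) mod 2 = 0, same as step 4 -> [5 4 4 4]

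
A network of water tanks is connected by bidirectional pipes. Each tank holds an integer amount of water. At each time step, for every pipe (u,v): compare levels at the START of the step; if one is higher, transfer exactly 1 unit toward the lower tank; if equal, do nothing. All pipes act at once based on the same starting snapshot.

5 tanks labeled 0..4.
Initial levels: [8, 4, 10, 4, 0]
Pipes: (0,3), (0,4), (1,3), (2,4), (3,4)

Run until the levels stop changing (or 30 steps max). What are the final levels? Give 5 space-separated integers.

Answer: 5 5 5 4 7

Derivation:
Step 1: flows [0->3,0->4,1=3,2->4,3->4] -> levels [6 4 9 4 3]
Step 2: flows [0->3,0->4,1=3,2->4,3->4] -> levels [4 4 8 4 6]
Step 3: flows [0=3,4->0,1=3,2->4,4->3] -> levels [5 4 7 5 5]
Step 4: flows [0=3,0=4,3->1,2->4,3=4] -> levels [5 5 6 4 6]
Step 5: flows [0->3,4->0,1->3,2=4,4->3] -> levels [5 4 6 7 4]
Step 6: flows [3->0,0->4,3->1,2->4,3->4] -> levels [5 5 5 4 7]
Step 7: flows [0->3,4->0,1->3,4->2,4->3] -> levels [5 4 6 7 4]
  -> period-2 cycle: step 7 state = step 5 state; never stabilizes
  -> state at step 30: (30-5) mod 2 = 1, same as step 6 -> [5 5 5 4 7]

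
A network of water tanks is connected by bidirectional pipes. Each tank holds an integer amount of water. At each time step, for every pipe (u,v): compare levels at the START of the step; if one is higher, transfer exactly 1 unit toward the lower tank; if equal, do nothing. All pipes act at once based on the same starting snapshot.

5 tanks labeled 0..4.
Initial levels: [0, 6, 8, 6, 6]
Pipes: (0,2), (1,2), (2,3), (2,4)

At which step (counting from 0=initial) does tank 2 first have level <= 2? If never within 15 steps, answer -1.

Step 1: flows [2->0,2->1,2->3,2->4] -> levels [1 7 4 7 7]
Step 2: flows [2->0,1->2,3->2,4->2] -> levels [2 6 6 6 6]
Step 3: flows [2->0,1=2,2=3,2=4] -> levels [3 6 5 6 6]
Step 4: flows [2->0,1->2,3->2,4->2] -> levels [4 5 7 5 5]
Step 5: flows [2->0,2->1,2->3,2->4] -> levels [5 6 3 6 6]
Step 6: flows [0->2,1->2,3->2,4->2] -> levels [4 5 7 5 5]
  -> period-2 cycle (repeats step 4); tank 2 never drops to <=2
Tank 2 never reaches <=2 within 15 steps

Answer: -1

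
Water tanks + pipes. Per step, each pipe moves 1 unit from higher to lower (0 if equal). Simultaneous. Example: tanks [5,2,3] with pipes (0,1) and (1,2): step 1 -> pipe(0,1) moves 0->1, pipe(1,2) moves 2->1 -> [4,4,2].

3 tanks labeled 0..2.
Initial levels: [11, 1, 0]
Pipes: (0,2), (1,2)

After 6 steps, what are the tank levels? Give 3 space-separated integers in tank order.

Answer: 5 3 4

Derivation:
Step 1: flows [0->2,1->2] -> levels [10 0 2]
Step 2: flows [0->2,2->1] -> levels [9 1 2]
Step 3: flows [0->2,2->1] -> levels [8 2 2]
Step 4: flows [0->2,1=2] -> levels [7 2 3]
Step 5: flows [0->2,2->1] -> levels [6 3 3]
Step 6: flows [0->2,1=2] -> levels [5 3 4]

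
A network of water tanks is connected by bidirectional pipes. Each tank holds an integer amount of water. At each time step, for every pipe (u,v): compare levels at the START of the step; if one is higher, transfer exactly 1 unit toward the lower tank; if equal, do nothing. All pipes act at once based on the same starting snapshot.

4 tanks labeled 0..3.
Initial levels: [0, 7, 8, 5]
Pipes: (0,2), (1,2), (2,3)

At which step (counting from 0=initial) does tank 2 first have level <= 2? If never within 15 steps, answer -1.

Step 1: flows [2->0,2->1,2->3] -> levels [1 8 5 6]
Step 2: flows [2->0,1->2,3->2] -> levels [2 7 6 5]
Step 3: flows [2->0,1->2,2->3] -> levels [3 6 5 6]
Step 4: flows [2->0,1->2,3->2] -> levels [4 5 6 5]
Step 5: flows [2->0,2->1,2->3] -> levels [5 6 3 6]
Step 6: flows [0->2,1->2,3->2] -> levels [4 5 6 5]
  -> period-2 cycle (repeats step 4); tank 2 never drops to <=2
Tank 2 never reaches <=2 within 15 steps

Answer: -1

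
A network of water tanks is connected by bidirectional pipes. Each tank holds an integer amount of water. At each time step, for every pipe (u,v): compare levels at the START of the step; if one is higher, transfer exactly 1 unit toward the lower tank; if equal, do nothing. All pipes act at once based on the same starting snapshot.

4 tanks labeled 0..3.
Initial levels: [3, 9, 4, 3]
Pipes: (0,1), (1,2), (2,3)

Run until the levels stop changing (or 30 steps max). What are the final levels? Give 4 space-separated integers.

Answer: 5 4 6 4

Derivation:
Step 1: flows [1->0,1->2,2->3] -> levels [4 7 4 4]
Step 2: flows [1->0,1->2,2=3] -> levels [5 5 5 4]
Step 3: flows [0=1,1=2,2->3] -> levels [5 5 4 5]
Step 4: flows [0=1,1->2,3->2] -> levels [5 4 6 4]
Step 5: flows [0->1,2->1,2->3] -> levels [4 6 4 5]
Step 6: flows [1->0,1->2,3->2] -> levels [5 4 6 4]
  -> period-2 cycle: step 6 state = step 4 state; never stabilizes
  -> state at step 30: (30-4) mod 2 = 0, same as step 4 -> [5 4 6 4]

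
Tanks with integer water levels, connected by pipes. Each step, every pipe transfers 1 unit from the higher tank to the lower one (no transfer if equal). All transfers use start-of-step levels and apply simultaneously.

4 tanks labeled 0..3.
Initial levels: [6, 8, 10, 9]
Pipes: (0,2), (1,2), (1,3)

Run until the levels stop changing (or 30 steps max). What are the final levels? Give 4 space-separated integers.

Answer: 8 7 9 9

Derivation:
Step 1: flows [2->0,2->1,3->1] -> levels [7 10 8 8]
Step 2: flows [2->0,1->2,1->3] -> levels [8 8 8 9]
Step 3: flows [0=2,1=2,3->1] -> levels [8 9 8 8]
Step 4: flows [0=2,1->2,1->3] -> levels [8 7 9 9]
Step 5: flows [2->0,2->1,3->1] -> levels [9 9 7 8]
Step 6: flows [0->2,1->2,1->3] -> levels [8 7 9 9]
  -> period-2 cycle: step 6 state = step 4 state; never stabilizes
  -> state at step 30: (30-4) mod 2 = 0, same as step 4 -> [8 7 9 9]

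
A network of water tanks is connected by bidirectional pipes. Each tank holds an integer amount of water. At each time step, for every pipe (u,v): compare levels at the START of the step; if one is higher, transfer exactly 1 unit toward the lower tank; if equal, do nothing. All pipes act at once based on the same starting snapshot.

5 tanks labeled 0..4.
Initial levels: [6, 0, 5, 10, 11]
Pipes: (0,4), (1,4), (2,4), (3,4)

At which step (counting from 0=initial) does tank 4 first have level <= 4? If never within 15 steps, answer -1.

Answer: 6

Derivation:
Step 1: flows [4->0,4->1,4->2,4->3] -> levels [7 1 6 11 7]
Step 2: flows [0=4,4->1,4->2,3->4] -> levels [7 2 7 10 6]
Step 3: flows [0->4,4->1,2->4,3->4] -> levels [6 3 6 9 8]
Step 4: flows [4->0,4->1,4->2,3->4] -> levels [7 4 7 8 6]
Step 5: flows [0->4,4->1,2->4,3->4] -> levels [6 5 6 7 8]
Step 6: flows [4->0,4->1,4->2,4->3] -> levels [7 6 7 8 4]
Tank 4 first reaches <=4 at step 6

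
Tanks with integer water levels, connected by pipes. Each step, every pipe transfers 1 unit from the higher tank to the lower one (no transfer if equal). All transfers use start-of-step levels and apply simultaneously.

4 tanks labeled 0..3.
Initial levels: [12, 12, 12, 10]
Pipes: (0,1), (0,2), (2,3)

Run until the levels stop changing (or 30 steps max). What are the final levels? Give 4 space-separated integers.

Answer: 11 12 12 11

Derivation:
Step 1: flows [0=1,0=2,2->3] -> levels [12 12 11 11]
Step 2: flows [0=1,0->2,2=3] -> levels [11 12 12 11]
Step 3: flows [1->0,2->0,2->3] -> levels [13 11 10 12]
Step 4: flows [0->1,0->2,3->2] -> levels [11 12 12 11]
  -> period-2 cycle: step 4 state = step 2 state; never stabilizes
  -> state at step 30: (30-2) mod 2 = 0, same as step 2 -> [11 12 12 11]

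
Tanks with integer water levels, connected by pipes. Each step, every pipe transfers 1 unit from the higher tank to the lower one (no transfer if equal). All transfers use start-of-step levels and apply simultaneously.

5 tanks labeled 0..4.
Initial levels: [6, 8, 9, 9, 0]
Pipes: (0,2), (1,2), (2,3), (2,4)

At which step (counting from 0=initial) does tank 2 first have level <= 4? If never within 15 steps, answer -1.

Step 1: flows [2->0,2->1,2=3,2->4] -> levels [7 9 6 9 1]
Step 2: flows [0->2,1->2,3->2,2->4] -> levels [6 8 8 8 2]
Step 3: flows [2->0,1=2,2=3,2->4] -> levels [7 8 6 8 3]
Step 4: flows [0->2,1->2,3->2,2->4] -> levels [6 7 8 7 4]
Step 5: flows [2->0,2->1,2->3,2->4] -> levels [7 8 4 8 5]
Tank 2 first reaches <=4 at step 5

Answer: 5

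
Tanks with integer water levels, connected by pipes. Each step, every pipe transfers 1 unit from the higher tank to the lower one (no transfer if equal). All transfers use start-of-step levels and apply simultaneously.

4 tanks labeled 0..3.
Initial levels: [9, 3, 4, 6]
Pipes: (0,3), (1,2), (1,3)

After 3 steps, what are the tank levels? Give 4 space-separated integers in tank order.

Step 1: flows [0->3,2->1,3->1] -> levels [8 5 3 6]
Step 2: flows [0->3,1->2,3->1] -> levels [7 5 4 6]
Step 3: flows [0->3,1->2,3->1] -> levels [6 5 5 6]

Answer: 6 5 5 6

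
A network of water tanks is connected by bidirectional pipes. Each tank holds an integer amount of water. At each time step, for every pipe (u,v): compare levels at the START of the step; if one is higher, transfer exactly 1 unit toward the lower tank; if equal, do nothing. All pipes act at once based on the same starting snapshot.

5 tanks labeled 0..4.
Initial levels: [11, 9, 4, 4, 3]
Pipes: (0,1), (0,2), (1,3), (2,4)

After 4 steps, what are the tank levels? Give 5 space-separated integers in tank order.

Step 1: flows [0->1,0->2,1->3,2->4] -> levels [9 9 4 5 4]
Step 2: flows [0=1,0->2,1->3,2=4] -> levels [8 8 5 6 4]
Step 3: flows [0=1,0->2,1->3,2->4] -> levels [7 7 5 7 5]
Step 4: flows [0=1,0->2,1=3,2=4] -> levels [6 7 6 7 5]

Answer: 6 7 6 7 5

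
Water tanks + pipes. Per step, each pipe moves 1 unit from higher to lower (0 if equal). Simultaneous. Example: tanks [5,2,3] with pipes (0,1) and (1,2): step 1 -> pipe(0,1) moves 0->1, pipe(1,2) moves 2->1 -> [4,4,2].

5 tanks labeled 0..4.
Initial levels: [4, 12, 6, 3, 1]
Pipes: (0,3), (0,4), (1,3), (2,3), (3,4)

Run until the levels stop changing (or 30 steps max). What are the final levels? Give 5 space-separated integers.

Step 1: flows [0->3,0->4,1->3,2->3,3->4] -> levels [2 11 5 5 3]
Step 2: flows [3->0,4->0,1->3,2=3,3->4] -> levels [4 10 5 4 3]
Step 3: flows [0=3,0->4,1->3,2->3,3->4] -> levels [3 9 4 5 5]
Step 4: flows [3->0,4->0,1->3,3->2,3=4] -> levels [5 8 5 4 4]
Step 5: flows [0->3,0->4,1->3,2->3,3=4] -> levels [3 7 4 7 5]
Step 6: flows [3->0,4->0,1=3,3->2,3->4] -> levels [5 7 5 4 5]
Step 7: flows [0->3,0=4,1->3,2->3,4->3] -> levels [4 6 4 8 4]
Step 8: flows [3->0,0=4,3->1,3->2,3->4] -> levels [5 7 5 4 5]
  -> period-2 cycle: step 8 state = step 6 state; never stabilizes
  -> state at step 30: (30-6) mod 2 = 0, same as step 6 -> [5 7 5 4 5]

Answer: 5 7 5 4 5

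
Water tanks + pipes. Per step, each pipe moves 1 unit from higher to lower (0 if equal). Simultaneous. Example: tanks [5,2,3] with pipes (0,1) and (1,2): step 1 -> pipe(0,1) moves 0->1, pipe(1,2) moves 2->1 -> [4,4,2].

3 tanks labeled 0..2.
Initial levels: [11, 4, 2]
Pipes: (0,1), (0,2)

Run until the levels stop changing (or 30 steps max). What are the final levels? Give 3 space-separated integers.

Answer: 7 5 5

Derivation:
Step 1: flows [0->1,0->2] -> levels [9 5 3]
Step 2: flows [0->1,0->2] -> levels [7 6 4]
Step 3: flows [0->1,0->2] -> levels [5 7 5]
Step 4: flows [1->0,0=2] -> levels [6 6 5]
Step 5: flows [0=1,0->2] -> levels [5 6 6]
Step 6: flows [1->0,2->0] -> levels [7 5 5]
Step 7: flows [0->1,0->2] -> levels [5 6 6]
  -> period-2 cycle: step 7 state = step 5 state; never stabilizes
  -> state at step 30: (30-5) mod 2 = 1, same as step 6 -> [7 5 5]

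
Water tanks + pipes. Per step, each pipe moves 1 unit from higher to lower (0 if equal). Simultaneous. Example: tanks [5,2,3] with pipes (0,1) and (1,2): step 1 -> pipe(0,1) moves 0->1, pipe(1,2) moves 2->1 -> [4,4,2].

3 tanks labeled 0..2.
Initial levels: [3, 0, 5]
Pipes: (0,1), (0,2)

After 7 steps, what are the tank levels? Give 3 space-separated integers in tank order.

Step 1: flows [0->1,2->0] -> levels [3 1 4]
Step 2: flows [0->1,2->0] -> levels [3 2 3]
Step 3: flows [0->1,0=2] -> levels [2 3 3]
Step 4: flows [1->0,2->0] -> levels [4 2 2]
Step 5: flows [0->1,0->2] -> levels [2 3 3]
  -> period-2 cycle: step 5 state = step 3 state
  -> state at step 7: (7-3) mod 2 = 0, same as step 3 -> [2 3 3]

Answer: 2 3 3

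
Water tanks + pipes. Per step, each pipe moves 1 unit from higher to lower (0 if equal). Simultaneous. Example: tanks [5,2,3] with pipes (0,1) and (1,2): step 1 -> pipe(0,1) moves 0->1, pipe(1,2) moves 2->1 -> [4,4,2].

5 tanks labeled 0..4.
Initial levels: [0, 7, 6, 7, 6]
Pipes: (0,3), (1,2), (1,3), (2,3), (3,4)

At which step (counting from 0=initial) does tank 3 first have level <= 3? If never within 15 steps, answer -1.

Answer: 5

Derivation:
Step 1: flows [3->0,1->2,1=3,3->2,3->4] -> levels [1 6 8 4 7]
Step 2: flows [3->0,2->1,1->3,2->3,4->3] -> levels [2 6 6 6 6]
Step 3: flows [3->0,1=2,1=3,2=3,3=4] -> levels [3 6 6 5 6]
Step 4: flows [3->0,1=2,1->3,2->3,4->3] -> levels [4 5 5 7 5]
Step 5: flows [3->0,1=2,3->1,3->2,3->4] -> levels [5 6 6 3 6]
Tank 3 first reaches <=3 at step 5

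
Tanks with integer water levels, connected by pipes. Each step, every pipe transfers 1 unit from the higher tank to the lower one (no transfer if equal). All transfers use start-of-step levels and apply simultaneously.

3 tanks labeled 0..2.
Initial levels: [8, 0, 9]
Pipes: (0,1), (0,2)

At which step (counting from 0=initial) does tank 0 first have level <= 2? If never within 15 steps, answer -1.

Answer: -1

Derivation:
Step 1: flows [0->1,2->0] -> levels [8 1 8]
Step 2: flows [0->1,0=2] -> levels [7 2 8]
Step 3: flows [0->1,2->0] -> levels [7 3 7]
Step 4: flows [0->1,0=2] -> levels [6 4 7]
Step 5: flows [0->1,2->0] -> levels [6 5 6]
Step 6: flows [0->1,0=2] -> levels [5 6 6]
Step 7: flows [1->0,2->0] -> levels [7 5 5]
Step 8: flows [0->1,0->2] -> levels [5 6 6]
  -> period-2 cycle (repeats step 6); tank 0 never drops to <=2
Tank 0 never reaches <=2 within 15 steps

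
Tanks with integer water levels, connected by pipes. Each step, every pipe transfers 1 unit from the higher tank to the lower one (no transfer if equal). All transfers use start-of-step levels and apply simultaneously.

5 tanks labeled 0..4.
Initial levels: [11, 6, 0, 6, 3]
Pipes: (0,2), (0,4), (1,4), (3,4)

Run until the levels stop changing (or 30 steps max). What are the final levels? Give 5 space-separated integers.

Step 1: flows [0->2,0->4,1->4,3->4] -> levels [9 5 1 5 6]
Step 2: flows [0->2,0->4,4->1,4->3] -> levels [7 6 2 6 5]
Step 3: flows [0->2,0->4,1->4,3->4] -> levels [5 5 3 5 8]
Step 4: flows [0->2,4->0,4->1,4->3] -> levels [5 6 4 6 5]
Step 5: flows [0->2,0=4,1->4,3->4] -> levels [4 5 5 5 7]
Step 6: flows [2->0,4->0,4->1,4->3] -> levels [6 6 4 6 4]
Step 7: flows [0->2,0->4,1->4,3->4] -> levels [4 5 5 5 7]
  -> period-2 cycle: step 7 state = step 5 state; never stabilizes
  -> state at step 30: (30-5) mod 2 = 1, same as step 6 -> [6 6 4 6 4]

Answer: 6 6 4 6 4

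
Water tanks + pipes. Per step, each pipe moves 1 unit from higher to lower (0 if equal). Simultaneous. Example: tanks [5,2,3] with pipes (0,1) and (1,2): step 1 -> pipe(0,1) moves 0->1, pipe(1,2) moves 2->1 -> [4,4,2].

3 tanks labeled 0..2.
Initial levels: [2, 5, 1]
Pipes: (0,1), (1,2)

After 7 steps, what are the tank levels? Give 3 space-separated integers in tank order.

Step 1: flows [1->0,1->2] -> levels [3 3 2]
Step 2: flows [0=1,1->2] -> levels [3 2 3]
Step 3: flows [0->1,2->1] -> levels [2 4 2]
Step 4: flows [1->0,1->2] -> levels [3 2 3]
  -> period-2 cycle: step 4 state = step 2 state
  -> state at step 7: (7-2) mod 2 = 1, same as step 3 -> [2 4 2]

Answer: 2 4 2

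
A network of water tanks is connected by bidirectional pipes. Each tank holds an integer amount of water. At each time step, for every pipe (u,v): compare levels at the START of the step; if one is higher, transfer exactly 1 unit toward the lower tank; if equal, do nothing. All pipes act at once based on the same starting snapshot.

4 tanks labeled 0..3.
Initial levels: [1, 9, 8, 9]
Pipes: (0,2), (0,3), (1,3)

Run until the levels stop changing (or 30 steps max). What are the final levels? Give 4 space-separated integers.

Step 1: flows [2->0,3->0,1=3] -> levels [3 9 7 8]
Step 2: flows [2->0,3->0,1->3] -> levels [5 8 6 8]
Step 3: flows [2->0,3->0,1=3] -> levels [7 8 5 7]
Step 4: flows [0->2,0=3,1->3] -> levels [6 7 6 8]
Step 5: flows [0=2,3->0,3->1] -> levels [7 8 6 6]
Step 6: flows [0->2,0->3,1->3] -> levels [5 7 7 8]
Step 7: flows [2->0,3->0,3->1] -> levels [7 8 6 6]
  -> period-2 cycle: step 7 state = step 5 state; never stabilizes
  -> state at step 30: (30-5) mod 2 = 1, same as step 6 -> [5 7 7 8]

Answer: 5 7 7 8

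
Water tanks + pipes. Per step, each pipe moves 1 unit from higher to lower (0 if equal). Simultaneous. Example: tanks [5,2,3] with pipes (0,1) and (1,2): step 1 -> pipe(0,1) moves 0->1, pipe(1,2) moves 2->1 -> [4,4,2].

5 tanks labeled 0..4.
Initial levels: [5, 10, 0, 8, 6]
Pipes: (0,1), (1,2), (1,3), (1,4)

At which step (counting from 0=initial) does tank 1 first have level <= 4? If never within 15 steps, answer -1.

Step 1: flows [1->0,1->2,1->3,1->4] -> levels [6 6 1 9 7]
Step 2: flows [0=1,1->2,3->1,4->1] -> levels [6 7 2 8 6]
Step 3: flows [1->0,1->2,3->1,1->4] -> levels [7 5 3 7 7]
Step 4: flows [0->1,1->2,3->1,4->1] -> levels [6 7 4 6 6]
Step 5: flows [1->0,1->2,1->3,1->4] -> levels [7 3 5 7 7]
Tank 1 first reaches <=4 at step 5

Answer: 5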